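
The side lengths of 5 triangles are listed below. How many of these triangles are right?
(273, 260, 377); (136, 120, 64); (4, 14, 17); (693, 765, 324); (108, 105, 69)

3

(273,260,377): 260²+273² = 142129 = 377² → right
(136,120,64): 64²+120² = 18496 = 136² → right
(4,14,17): 4²+14² = 212 < 289 = 17² → obtuse
(693,765,324): 324²+693² = 585225 = 765² → right
(108,105,69): 69²+105² = 15786 > 11664 = 108² → acute
3 of the 5 are right.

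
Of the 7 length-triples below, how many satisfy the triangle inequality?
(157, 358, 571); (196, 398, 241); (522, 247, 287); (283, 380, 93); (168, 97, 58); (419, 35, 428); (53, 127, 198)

(157,358,571): 157+358 ≤ 571 → not valid
(196,241,398): 196+241 > 398 → valid
(247,287,522): 247+287 > 522 → valid
(93,283,380): 93+283 ≤ 380 → not valid
(58,97,168): 58+97 ≤ 168 → not valid
(35,419,428): 35+419 > 428 → valid
(53,127,198): 53+127 ≤ 198 → not valid
3 of the 7 triples form a triangle.

3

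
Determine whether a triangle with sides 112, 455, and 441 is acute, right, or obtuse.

Compare the square of the longest side to the sum of squares of the other two: 112² + 441² = 207025 = 455².

right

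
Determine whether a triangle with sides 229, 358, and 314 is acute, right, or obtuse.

Compare the square of the longest side to the sum of squares of the other two: 229² + 314² = 151037 > 128164 = 358².

acute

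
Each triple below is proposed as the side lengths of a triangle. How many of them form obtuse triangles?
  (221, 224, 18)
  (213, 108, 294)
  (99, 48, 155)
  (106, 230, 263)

3

(221,224,18): 18²+221² = 49165 < 50176 = 224² → obtuse
(213,108,294): 108²+213² = 57033 < 86436 = 294² → obtuse
(99,48,155): 48+99 ≤ 155, not a triangle
(106,230,263): 106²+230² = 64136 < 69169 = 263² → obtuse
3 of the 4 are obtuse.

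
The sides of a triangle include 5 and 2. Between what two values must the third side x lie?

3 < x < 7

By the triangle inequality, x must be less than 5 + 2 = 7 and greater than |5 − 2| = 3.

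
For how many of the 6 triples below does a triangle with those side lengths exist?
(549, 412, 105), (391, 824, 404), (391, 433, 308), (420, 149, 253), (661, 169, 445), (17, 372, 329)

1

(105,412,549): 105+412 ≤ 549 → not valid
(391,404,824): 391+404 ≤ 824 → not valid
(308,391,433): 308+391 > 433 → valid
(149,253,420): 149+253 ≤ 420 → not valid
(169,445,661): 169+445 ≤ 661 → not valid
(17,329,372): 17+329 ≤ 372 → not valid
1 of the 6 triples forms a triangle.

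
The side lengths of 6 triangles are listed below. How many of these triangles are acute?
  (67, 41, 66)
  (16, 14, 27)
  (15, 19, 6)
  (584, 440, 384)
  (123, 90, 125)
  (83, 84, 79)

3

(67,41,66): 41²+66² = 6037 > 4489 = 67² → acute
(16,14,27): 14²+16² = 452 < 729 = 27² → obtuse
(15,19,6): 6²+15² = 261 < 361 = 19² → obtuse
(584,440,384): 384²+440² = 341056 = 584² → right
(123,90,125): 90²+123² = 23229 > 15625 = 125² → acute
(83,84,79): 79²+83² = 13130 > 7056 = 84² → acute
3 of the 6 are acute.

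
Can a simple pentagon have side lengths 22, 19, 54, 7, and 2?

No

For a pentagon, each side must be shorter than the sum of the others.
Here the longest side is 54, but the remaining 4 sides sum to only 50.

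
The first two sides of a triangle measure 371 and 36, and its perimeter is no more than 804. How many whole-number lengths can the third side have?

Triangle inequality: 335 < x < 407. Perimeter ≤ 804 gives x ≤ 804 − 371 − 36 = 397.
So 335 < x ≤ 397; integers 336 through 397: 62 values.

62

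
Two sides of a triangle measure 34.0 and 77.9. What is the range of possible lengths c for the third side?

43.9 < c < 111.9

By the triangle inequality, c must be less than 34.0 + 77.9 = 111.9 and greater than |34.0 − 77.9| = 43.9.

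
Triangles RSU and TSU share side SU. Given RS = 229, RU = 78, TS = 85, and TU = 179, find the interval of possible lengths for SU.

151 < SU < 264

From triangle RSU: |229 − 78| < SU < 229 + 78, i.e. 151 < SU < 307.
From triangle TSU: 94 < SU < 264.
Both must hold, so SU lies in the intersection.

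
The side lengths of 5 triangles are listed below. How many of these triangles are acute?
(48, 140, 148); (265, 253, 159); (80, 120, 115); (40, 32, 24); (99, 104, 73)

3

(48,140,148): 48²+140² = 21904 = 148² → right
(265,253,159): 159²+253² = 89290 > 70225 = 265² → acute
(80,120,115): 80²+115² = 19625 > 14400 = 120² → acute
(40,32,24): 24²+32² = 1600 = 40² → right
(99,104,73): 73²+99² = 15130 > 10816 = 104² → acute
3 of the 5 are acute.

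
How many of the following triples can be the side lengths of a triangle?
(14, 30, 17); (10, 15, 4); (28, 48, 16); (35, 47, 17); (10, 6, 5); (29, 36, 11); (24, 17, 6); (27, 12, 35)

5

(14,17,30): 14+17 > 30 → valid
(4,10,15): 4+10 ≤ 15 → not valid
(16,28,48): 16+28 ≤ 48 → not valid
(17,35,47): 17+35 > 47 → valid
(5,6,10): 5+6 > 10 → valid
(11,29,36): 11+29 > 36 → valid
(6,17,24): 6+17 ≤ 24 → not valid
(12,27,35): 12+27 > 35 → valid
5 of the 8 triples form a triangle.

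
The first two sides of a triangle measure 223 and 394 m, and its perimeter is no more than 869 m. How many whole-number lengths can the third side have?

Triangle inequality: 171 < x < 617. Perimeter ≤ 869 gives x ≤ 869 − 223 − 394 = 252.
So 171 < x ≤ 252; integers 172 through 252: 81 values.

81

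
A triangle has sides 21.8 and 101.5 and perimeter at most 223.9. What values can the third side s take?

79.7 < s ≤ 100.6

Triangle inequality alone gives 79.7 < s < 123.3.
The perimeter condition gives s ≤ 223.9 − 21.8 − 101.5 = 100.6.
Intersecting the two: 79.7 < s ≤ 100.6.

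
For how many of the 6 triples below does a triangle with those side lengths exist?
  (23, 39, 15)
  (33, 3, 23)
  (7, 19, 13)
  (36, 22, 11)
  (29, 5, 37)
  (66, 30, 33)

1

(15,23,39): 15+23 ≤ 39 → not valid
(3,23,33): 3+23 ≤ 33 → not valid
(7,13,19): 7+13 > 19 → valid
(11,22,36): 11+22 ≤ 36 → not valid
(5,29,37): 5+29 ≤ 37 → not valid
(30,33,66): 30+33 ≤ 66 → not valid
1 of the 6 triples forms a triangle.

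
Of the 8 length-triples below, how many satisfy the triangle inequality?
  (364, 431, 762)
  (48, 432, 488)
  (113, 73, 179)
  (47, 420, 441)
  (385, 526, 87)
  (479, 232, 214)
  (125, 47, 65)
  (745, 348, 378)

(364,431,762): 364+431 > 762 → valid
(48,432,488): 48+432 ≤ 488 → not valid
(73,113,179): 73+113 > 179 → valid
(47,420,441): 47+420 > 441 → valid
(87,385,526): 87+385 ≤ 526 → not valid
(214,232,479): 214+232 ≤ 479 → not valid
(47,65,125): 47+65 ≤ 125 → not valid
(348,378,745): 348+378 ≤ 745 → not valid
3 of the 8 triples form a triangle.

3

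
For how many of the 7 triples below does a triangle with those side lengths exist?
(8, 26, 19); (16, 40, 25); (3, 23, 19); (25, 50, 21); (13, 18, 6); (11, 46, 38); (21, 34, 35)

5

(8,19,26): 8+19 > 26 → valid
(16,25,40): 16+25 > 40 → valid
(3,19,23): 3+19 ≤ 23 → not valid
(21,25,50): 21+25 ≤ 50 → not valid
(6,13,18): 6+13 > 18 → valid
(11,38,46): 11+38 > 46 → valid
(21,34,35): 21+34 > 35 → valid
5 of the 7 triples form a triangle.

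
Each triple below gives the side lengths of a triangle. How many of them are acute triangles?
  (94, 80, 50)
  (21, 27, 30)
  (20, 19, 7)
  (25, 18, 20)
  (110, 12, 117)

(94,80,50): 50²+80² = 8900 > 8836 = 94² → acute
(21,27,30): 21²+27² = 1170 > 900 = 30² → acute
(20,19,7): 7²+19² = 410 > 400 = 20² → acute
(25,18,20): 18²+20² = 724 > 625 = 25² → acute
(110,12,117): 12²+110² = 12244 < 13689 = 117² → obtuse
4 of the 5 are acute.

4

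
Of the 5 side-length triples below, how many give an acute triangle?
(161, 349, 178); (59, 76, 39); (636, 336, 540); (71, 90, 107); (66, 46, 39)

(161,349,178): 161+178 ≤ 349, not a triangle
(59,76,39): 39²+59² = 5002 < 5776 = 76² → obtuse
(636,336,540): 336²+540² = 404496 = 636² → right
(71,90,107): 71²+90² = 13141 > 11449 = 107² → acute
(66,46,39): 39²+46² = 3637 < 4356 = 66² → obtuse
1 of the 5 is acute.

1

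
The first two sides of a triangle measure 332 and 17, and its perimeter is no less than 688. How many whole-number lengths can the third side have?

Triangle inequality: 315 < x < 349. Perimeter ≥ 688 gives x ≥ 688 − 332 − 17 = 339.
So 339 ≤ x < 349; integers 339 through 348: 10 values.

10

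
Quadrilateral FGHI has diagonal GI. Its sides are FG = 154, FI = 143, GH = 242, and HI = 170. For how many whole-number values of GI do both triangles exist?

224

From triangle FGI: 11 < GI < 297.
From triangle HGI: 72 < GI < 412.
Intersection: 72 < GI < 297, so integers 73 through 296: 224 values.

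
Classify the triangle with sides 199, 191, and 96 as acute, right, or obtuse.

acute

Compare the square of the longest side to the sum of squares of the other two: 96² + 191² = 45697 > 39601 = 199².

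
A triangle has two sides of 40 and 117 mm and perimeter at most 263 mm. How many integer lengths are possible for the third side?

29

Triangle inequality: 77 < x < 157. Perimeter ≤ 263 gives x ≤ 263 − 40 − 117 = 106.
So 77 < x ≤ 106; integers 78 through 106: 29 values.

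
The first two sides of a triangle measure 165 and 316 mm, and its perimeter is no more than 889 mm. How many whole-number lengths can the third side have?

257

Triangle inequality: 151 < x < 481. Perimeter ≤ 889 gives x ≤ 889 − 165 − 316 = 408.
So 151 < x ≤ 408; integers 152 through 408: 257 values.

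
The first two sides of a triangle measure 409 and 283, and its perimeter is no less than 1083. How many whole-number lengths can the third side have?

Triangle inequality: 126 < x < 692. Perimeter ≥ 1083 gives x ≥ 1083 − 409 − 283 = 391.
So 391 ≤ x < 692; integers 391 through 691: 301 values.

301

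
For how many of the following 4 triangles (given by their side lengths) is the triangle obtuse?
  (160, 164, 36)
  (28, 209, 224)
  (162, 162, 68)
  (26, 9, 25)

(160,164,36): 36²+160² = 26896 = 164² → right
(28,209,224): 28²+209² = 44465 < 50176 = 224² → obtuse
(162,162,68): 68²+162² = 30868 > 26244 = 162² → acute
(26,9,25): 9²+25² = 706 > 676 = 26² → acute
1 of the 4 is obtuse.

1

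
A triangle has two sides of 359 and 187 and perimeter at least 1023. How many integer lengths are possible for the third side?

69

Triangle inequality: 172 < x < 546. Perimeter ≥ 1023 gives x ≥ 1023 − 359 − 187 = 477.
So 477 ≤ x < 546; integers 477 through 545: 69 values.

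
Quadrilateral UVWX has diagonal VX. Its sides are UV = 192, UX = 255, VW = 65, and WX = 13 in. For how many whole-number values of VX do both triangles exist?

14

From triangle UVX: 63 < VX < 447.
From triangle WVX: 52 < VX < 78.
Intersection: 63 < VX < 78, so integers 64 through 77: 14 values.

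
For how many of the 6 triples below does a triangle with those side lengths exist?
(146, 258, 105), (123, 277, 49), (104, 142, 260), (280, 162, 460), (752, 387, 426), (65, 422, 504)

(105,146,258): 105+146 ≤ 258 → not valid
(49,123,277): 49+123 ≤ 277 → not valid
(104,142,260): 104+142 ≤ 260 → not valid
(162,280,460): 162+280 ≤ 460 → not valid
(387,426,752): 387+426 > 752 → valid
(65,422,504): 65+422 ≤ 504 → not valid
1 of the 6 triples forms a triangle.

1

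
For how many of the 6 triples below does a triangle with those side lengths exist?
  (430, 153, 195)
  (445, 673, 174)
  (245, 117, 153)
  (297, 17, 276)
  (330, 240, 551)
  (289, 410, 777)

2

(153,195,430): 153+195 ≤ 430 → not valid
(174,445,673): 174+445 ≤ 673 → not valid
(117,153,245): 117+153 > 245 → valid
(17,276,297): 17+276 ≤ 297 → not valid
(240,330,551): 240+330 > 551 → valid
(289,410,777): 289+410 ≤ 777 → not valid
2 of the 6 triples form a triangle.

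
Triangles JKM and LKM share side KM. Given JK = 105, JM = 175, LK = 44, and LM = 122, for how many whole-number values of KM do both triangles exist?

From triangle JKM: 70 < KM < 280.
From triangle LKM: 78 < KM < 166.
Intersection: 78 < KM < 166, so integers 79 through 165: 87 values.

87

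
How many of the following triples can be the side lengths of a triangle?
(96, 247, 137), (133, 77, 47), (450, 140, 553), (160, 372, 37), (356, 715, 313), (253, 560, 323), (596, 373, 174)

2

(96,137,247): 96+137 ≤ 247 → not valid
(47,77,133): 47+77 ≤ 133 → not valid
(140,450,553): 140+450 > 553 → valid
(37,160,372): 37+160 ≤ 372 → not valid
(313,356,715): 313+356 ≤ 715 → not valid
(253,323,560): 253+323 > 560 → valid
(174,373,596): 174+373 ≤ 596 → not valid
2 of the 7 triples form a triangle.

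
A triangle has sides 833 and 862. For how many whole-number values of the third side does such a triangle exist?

The third side lies in the open interval (29, 1695).
Integers from 30 to 1694 inclusive: 1694 − 30 + 1 = 1665.

1665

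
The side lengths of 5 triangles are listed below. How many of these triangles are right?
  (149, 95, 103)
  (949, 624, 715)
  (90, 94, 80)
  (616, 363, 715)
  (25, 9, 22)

2

(149,95,103): 95²+103² = 19634 < 22201 = 149² → obtuse
(949,624,715): 624²+715² = 900601 = 949² → right
(90,94,80): 80²+90² = 14500 > 8836 = 94² → acute
(616,363,715): 363²+616² = 511225 = 715² → right
(25,9,22): 9²+22² = 565 < 625 = 25² → obtuse
2 of the 5 are right.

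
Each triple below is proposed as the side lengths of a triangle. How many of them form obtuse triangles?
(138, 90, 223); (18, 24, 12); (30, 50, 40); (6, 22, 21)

3

(138,90,223): 90²+138² = 27144 < 49729 = 223² → obtuse
(18,24,12): 12²+18² = 468 < 576 = 24² → obtuse
(30,50,40): 30²+40² = 2500 = 50² → right
(6,22,21): 6²+21² = 477 < 484 = 22² → obtuse
3 of the 4 are obtuse.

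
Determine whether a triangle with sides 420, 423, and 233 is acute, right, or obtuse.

Compare the square of the longest side to the sum of squares of the other two: 233² + 420² = 230689 > 178929 = 423².

acute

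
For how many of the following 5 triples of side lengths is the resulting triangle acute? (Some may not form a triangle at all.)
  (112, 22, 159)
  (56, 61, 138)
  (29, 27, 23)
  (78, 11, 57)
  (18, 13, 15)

2

(112,22,159): 22+112 ≤ 159, not a triangle
(56,61,138): 56+61 ≤ 138, not a triangle
(29,27,23): 23²+27² = 1258 > 841 = 29² → acute
(78,11,57): 11+57 ≤ 78, not a triangle
(18,13,15): 13²+15² = 394 > 324 = 18² → acute
2 of the 5 are acute.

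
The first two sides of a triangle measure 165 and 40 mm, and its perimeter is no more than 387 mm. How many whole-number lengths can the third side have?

57

Triangle inequality: 125 < x < 205. Perimeter ≤ 387 gives x ≤ 387 − 165 − 40 = 182.
So 125 < x ≤ 182; integers 126 through 182: 57 values.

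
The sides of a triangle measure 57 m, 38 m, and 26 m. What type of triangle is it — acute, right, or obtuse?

Compare the square of the longest side to the sum of squares of the other two: 26² + 38² = 2120 < 3249 = 57².

obtuse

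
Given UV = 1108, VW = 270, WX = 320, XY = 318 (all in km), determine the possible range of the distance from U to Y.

200 ≤ UY ≤ 2016 km

The maximum is all hops collinear in one direction: 1108 + 270 + 320 + 318 = 2016.
The longest hop is 1108; the others sum to 908. Folding the others back against it leaves at least 1108 − 908 = 200.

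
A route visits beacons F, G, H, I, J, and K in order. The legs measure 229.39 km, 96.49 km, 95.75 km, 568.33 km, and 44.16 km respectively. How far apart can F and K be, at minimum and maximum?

The maximum is all hops collinear in one direction: 229.39 + 96.49 + 95.75 + 568.33 + 44.16 = 1034.12.
The longest hop is 568.33; the others sum to 465.79. Folding the others back against it leaves at least 568.33 − 465.79 = 102.54.

102.54 ≤ FK ≤ 1034.12 km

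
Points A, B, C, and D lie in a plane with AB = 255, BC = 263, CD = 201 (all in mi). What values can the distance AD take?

0 ≤ AD ≤ 719 mi

The maximum is all hops collinear in one direction: 255 + 263 + 201 = 719.
The longest hop is 263; the others sum to 456. Since 263 ≤ 456, the path can fold back on itself completely, so the minimum distance is 0.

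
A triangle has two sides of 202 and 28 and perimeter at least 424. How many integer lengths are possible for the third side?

Triangle inequality: 174 < x < 230. Perimeter ≥ 424 gives x ≥ 424 − 202 − 28 = 194.
So 194 ≤ x < 230; integers 194 through 229: 36 values.

36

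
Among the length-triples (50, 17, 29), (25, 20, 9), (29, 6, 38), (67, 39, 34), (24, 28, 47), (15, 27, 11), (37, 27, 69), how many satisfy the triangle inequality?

3

(17,29,50): 17+29 ≤ 50 → not valid
(9,20,25): 9+20 > 25 → valid
(6,29,38): 6+29 ≤ 38 → not valid
(34,39,67): 34+39 > 67 → valid
(24,28,47): 24+28 > 47 → valid
(11,15,27): 11+15 ≤ 27 → not valid
(27,37,69): 27+37 ≤ 69 → not valid
3 of the 7 triples form a triangle.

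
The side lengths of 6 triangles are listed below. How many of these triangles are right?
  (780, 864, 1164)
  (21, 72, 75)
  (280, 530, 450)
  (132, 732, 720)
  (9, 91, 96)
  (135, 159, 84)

(780,864,1164): 780²+864² = 1354896 = 1164² → right
(21,72,75): 21²+72² = 5625 = 75² → right
(280,530,450): 280²+450² = 280900 = 530² → right
(132,732,720): 132²+720² = 535824 = 732² → right
(9,91,96): 9²+91² = 8362 < 9216 = 96² → obtuse
(135,159,84): 84²+135² = 25281 = 159² → right
5 of the 6 are right.

5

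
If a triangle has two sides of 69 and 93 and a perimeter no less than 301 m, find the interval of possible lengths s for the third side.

139 ≤ s < 162 m

Triangle inequality alone gives 24 < s < 162.
The perimeter condition gives s ≥ 301 − 69 − 93 = 139.
Intersecting the two: 139 ≤ s < 162.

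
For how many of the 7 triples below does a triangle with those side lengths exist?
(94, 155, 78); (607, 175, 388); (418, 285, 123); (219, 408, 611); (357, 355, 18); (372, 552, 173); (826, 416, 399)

3

(78,94,155): 78+94 > 155 → valid
(175,388,607): 175+388 ≤ 607 → not valid
(123,285,418): 123+285 ≤ 418 → not valid
(219,408,611): 219+408 > 611 → valid
(18,355,357): 18+355 > 357 → valid
(173,372,552): 173+372 ≤ 552 → not valid
(399,416,826): 399+416 ≤ 826 → not valid
3 of the 7 triples form a triangle.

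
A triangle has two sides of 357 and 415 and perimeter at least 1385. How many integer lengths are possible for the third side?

Triangle inequality: 58 < x < 772. Perimeter ≥ 1385 gives x ≥ 1385 − 357 − 415 = 613.
So 613 ≤ x < 772; integers 613 through 771: 159 values.

159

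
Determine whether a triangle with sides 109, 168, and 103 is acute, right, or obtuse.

obtuse

Compare the square of the longest side to the sum of squares of the other two: 103² + 109² = 22490 < 28224 = 168².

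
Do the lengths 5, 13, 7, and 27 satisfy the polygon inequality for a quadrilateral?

No

For a quadrilateral, each side must be shorter than the sum of the others.
Here the longest side is 27, but the remaining 3 sides sum to only 25.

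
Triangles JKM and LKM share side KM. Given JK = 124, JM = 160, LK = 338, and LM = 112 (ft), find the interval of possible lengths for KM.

226 < KM < 284

From triangle JKM: |124 − 160| < KM < 124 + 160, i.e. 36 < KM < 284.
From triangle LKM: 226 < KM < 450.
Both must hold, so KM lies in the intersection.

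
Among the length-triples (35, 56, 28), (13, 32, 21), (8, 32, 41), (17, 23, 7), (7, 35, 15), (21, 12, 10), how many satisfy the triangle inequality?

4

(28,35,56): 28+35 > 56 → valid
(13,21,32): 13+21 > 32 → valid
(8,32,41): 8+32 ≤ 41 → not valid
(7,17,23): 7+17 > 23 → valid
(7,15,35): 7+15 ≤ 35 → not valid
(10,12,21): 10+12 > 21 → valid
4 of the 6 triples form a triangle.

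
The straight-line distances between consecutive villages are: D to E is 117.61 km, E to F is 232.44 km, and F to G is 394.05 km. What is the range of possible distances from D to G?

44.00 ≤ DG ≤ 744.10 km

The maximum is all hops collinear in one direction: 117.61 + 232.44 + 394.05 = 744.10.
The longest hop is 394.05; the others sum to 350.05. Folding the others back against it leaves at least 394.05 − 350.05 = 44.00.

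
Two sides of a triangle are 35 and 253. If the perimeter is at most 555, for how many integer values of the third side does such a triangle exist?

Triangle inequality: 218 < x < 288. Perimeter ≤ 555 gives x ≤ 555 − 35 − 253 = 267.
So 218 < x ≤ 267; integers 219 through 267: 49 values.

49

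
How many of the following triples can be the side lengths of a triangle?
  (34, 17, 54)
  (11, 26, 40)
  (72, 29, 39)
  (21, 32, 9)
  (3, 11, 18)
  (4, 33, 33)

1

(17,34,54): 17+34 ≤ 54 → not valid
(11,26,40): 11+26 ≤ 40 → not valid
(29,39,72): 29+39 ≤ 72 → not valid
(9,21,32): 9+21 ≤ 32 → not valid
(3,11,18): 3+11 ≤ 18 → not valid
(4,33,33): 4+33 > 33 → valid
1 of the 6 triples forms a triangle.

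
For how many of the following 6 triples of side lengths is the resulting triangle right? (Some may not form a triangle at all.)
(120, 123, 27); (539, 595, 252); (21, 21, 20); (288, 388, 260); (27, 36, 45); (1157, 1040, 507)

5

(120,123,27): 27²+120² = 15129 = 123² → right
(539,595,252): 252²+539² = 354025 = 595² → right
(21,21,20): 20²+21² = 841 > 441 = 21² → acute
(288,388,260): 260²+288² = 150544 = 388² → right
(27,36,45): 27²+36² = 2025 = 45² → right
(1157,1040,507): 507²+1040² = 1338649 = 1157² → right
5 of the 6 are right.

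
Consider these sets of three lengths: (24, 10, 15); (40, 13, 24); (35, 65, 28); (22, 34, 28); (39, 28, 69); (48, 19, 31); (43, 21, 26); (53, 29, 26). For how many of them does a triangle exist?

(10,15,24): 10+15 > 24 → valid
(13,24,40): 13+24 ≤ 40 → not valid
(28,35,65): 28+35 ≤ 65 → not valid
(22,28,34): 22+28 > 34 → valid
(28,39,69): 28+39 ≤ 69 → not valid
(19,31,48): 19+31 > 48 → valid
(21,26,43): 21+26 > 43 → valid
(26,29,53): 26+29 > 53 → valid
5 of the 8 triples form a triangle.

5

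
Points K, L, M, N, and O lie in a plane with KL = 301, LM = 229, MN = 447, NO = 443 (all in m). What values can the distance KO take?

The maximum is all hops collinear in one direction: 301 + 229 + 447 + 443 = 1420.
The longest hop is 447; the others sum to 973. Since 447 ≤ 973, the path can fold back on itself completely, so the minimum distance is 0.

0 ≤ KO ≤ 1420 m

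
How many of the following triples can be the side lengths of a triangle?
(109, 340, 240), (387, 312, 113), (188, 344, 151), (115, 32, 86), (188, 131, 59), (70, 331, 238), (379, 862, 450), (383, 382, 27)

5

(109,240,340): 109+240 > 340 → valid
(113,312,387): 113+312 > 387 → valid
(151,188,344): 151+188 ≤ 344 → not valid
(32,86,115): 32+86 > 115 → valid
(59,131,188): 59+131 > 188 → valid
(70,238,331): 70+238 ≤ 331 → not valid
(379,450,862): 379+450 ≤ 862 → not valid
(27,382,383): 27+382 > 383 → valid
5 of the 8 triples form a triangle.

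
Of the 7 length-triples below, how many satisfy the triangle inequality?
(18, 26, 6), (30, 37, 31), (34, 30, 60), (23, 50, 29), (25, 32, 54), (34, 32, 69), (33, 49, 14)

4

(6,18,26): 6+18 ≤ 26 → not valid
(30,31,37): 30+31 > 37 → valid
(30,34,60): 30+34 > 60 → valid
(23,29,50): 23+29 > 50 → valid
(25,32,54): 25+32 > 54 → valid
(32,34,69): 32+34 ≤ 69 → not valid
(14,33,49): 14+33 ≤ 49 → not valid
4 of the 7 triples form a triangle.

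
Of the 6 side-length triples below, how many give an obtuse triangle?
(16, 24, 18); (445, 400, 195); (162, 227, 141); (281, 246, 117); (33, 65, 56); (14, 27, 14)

(16,24,18): 16²+18² = 580 > 576 = 24² → acute
(445,400,195): 195²+400² = 198025 = 445² → right
(162,227,141): 141²+162² = 46125 < 51529 = 227² → obtuse
(281,246,117): 117²+246² = 74205 < 78961 = 281² → obtuse
(33,65,56): 33²+56² = 4225 = 65² → right
(14,27,14): 14²+14² = 392 < 729 = 27² → obtuse
3 of the 6 are obtuse.

3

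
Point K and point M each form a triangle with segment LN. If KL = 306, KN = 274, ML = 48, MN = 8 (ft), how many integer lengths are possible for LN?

From triangle KLN: 32 < LN < 580.
From triangle MLN: 40 < LN < 56.
Intersection: 40 < LN < 56, so integers 41 through 55: 15 values.

15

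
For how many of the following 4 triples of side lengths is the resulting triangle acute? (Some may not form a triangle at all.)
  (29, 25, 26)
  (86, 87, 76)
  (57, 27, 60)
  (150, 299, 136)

(29,25,26): 25²+26² = 1301 > 841 = 29² → acute
(86,87,76): 76²+86² = 13172 > 7569 = 87² → acute
(57,27,60): 27²+57² = 3978 > 3600 = 60² → acute
(150,299,136): 136+150 ≤ 299, not a triangle
3 of the 4 are acute.

3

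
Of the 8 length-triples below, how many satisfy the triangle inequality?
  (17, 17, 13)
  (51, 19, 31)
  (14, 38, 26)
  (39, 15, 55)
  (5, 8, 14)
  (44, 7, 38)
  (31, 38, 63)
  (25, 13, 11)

(13,17,17): 13+17 > 17 → valid
(19,31,51): 19+31 ≤ 51 → not valid
(14,26,38): 14+26 > 38 → valid
(15,39,55): 15+39 ≤ 55 → not valid
(5,8,14): 5+8 ≤ 14 → not valid
(7,38,44): 7+38 > 44 → valid
(31,38,63): 31+38 > 63 → valid
(11,13,25): 11+13 ≤ 25 → not valid
4 of the 8 triples form a triangle.

4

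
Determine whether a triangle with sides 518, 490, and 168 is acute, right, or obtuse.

Compare the square of the longest side to the sum of squares of the other two: 168² + 490² = 268324 = 518².

right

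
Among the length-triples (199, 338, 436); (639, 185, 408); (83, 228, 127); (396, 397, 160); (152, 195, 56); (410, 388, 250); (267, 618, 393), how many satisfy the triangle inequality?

(199,338,436): 199+338 > 436 → valid
(185,408,639): 185+408 ≤ 639 → not valid
(83,127,228): 83+127 ≤ 228 → not valid
(160,396,397): 160+396 > 397 → valid
(56,152,195): 56+152 > 195 → valid
(250,388,410): 250+388 > 410 → valid
(267,393,618): 267+393 > 618 → valid
5 of the 7 triples form a triangle.

5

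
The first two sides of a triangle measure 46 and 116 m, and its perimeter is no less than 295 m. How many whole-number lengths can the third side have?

29

Triangle inequality: 70 < x < 162. Perimeter ≥ 295 gives x ≥ 295 − 46 − 116 = 133.
So 133 ≤ x < 162; integers 133 through 161: 29 values.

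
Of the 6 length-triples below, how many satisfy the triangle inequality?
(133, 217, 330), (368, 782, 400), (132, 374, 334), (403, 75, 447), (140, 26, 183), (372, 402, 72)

4

(133,217,330): 133+217 > 330 → valid
(368,400,782): 368+400 ≤ 782 → not valid
(132,334,374): 132+334 > 374 → valid
(75,403,447): 75+403 > 447 → valid
(26,140,183): 26+140 ≤ 183 → not valid
(72,372,402): 72+372 > 402 → valid
4 of the 6 triples form a triangle.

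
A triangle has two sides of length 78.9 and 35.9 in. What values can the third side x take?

By the triangle inequality, x must be less than 78.9 + 35.9 = 114.8 and greater than |78.9 − 35.9| = 43.0.

43.0 < x < 114.8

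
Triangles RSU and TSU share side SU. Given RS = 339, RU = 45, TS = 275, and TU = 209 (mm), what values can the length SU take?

From triangle RSU: |339 − 45| < SU < 339 + 45, i.e. 294 < SU < 384.
From triangle TSU: 66 < SU < 484.
Both must hold, so SU lies in the intersection.

294 < SU < 384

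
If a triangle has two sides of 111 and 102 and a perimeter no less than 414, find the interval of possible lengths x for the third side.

201 ≤ x < 213

Triangle inequality alone gives 9 < x < 213.
The perimeter condition gives x ≥ 414 − 111 − 102 = 201.
Intersecting the two: 201 ≤ x < 213.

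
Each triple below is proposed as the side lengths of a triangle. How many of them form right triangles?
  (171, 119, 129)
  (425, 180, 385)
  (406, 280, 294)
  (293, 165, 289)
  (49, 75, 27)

2

(171,119,129): 119²+129² = 30802 > 29241 = 171² → acute
(425,180,385): 180²+385² = 180625 = 425² → right
(406,280,294): 280²+294² = 164836 = 406² → right
(293,165,289): 165²+289² = 110746 > 85849 = 293² → acute
(49,75,27): 27²+49² = 3130 < 5625 = 75² → obtuse
2 of the 5 are right.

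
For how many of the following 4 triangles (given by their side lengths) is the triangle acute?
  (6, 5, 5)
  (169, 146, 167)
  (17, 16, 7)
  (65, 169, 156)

3

(6,5,5): 5²+5² = 50 > 36 = 6² → acute
(169,146,167): 146²+167² = 49205 > 28561 = 169² → acute
(17,16,7): 7²+16² = 305 > 289 = 17² → acute
(65,169,156): 65²+156² = 28561 = 169² → right
3 of the 4 are acute.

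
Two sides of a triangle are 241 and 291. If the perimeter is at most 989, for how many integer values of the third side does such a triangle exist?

Triangle inequality: 50 < x < 532. Perimeter ≤ 989 gives x ≤ 989 − 241 − 291 = 457.
So 50 < x ≤ 457; integers 51 through 457: 407 values.

407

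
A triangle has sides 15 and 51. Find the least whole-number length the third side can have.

The third side must be strictly greater than |15 − 51| = 36.
The smallest integer above 36 is 37.

37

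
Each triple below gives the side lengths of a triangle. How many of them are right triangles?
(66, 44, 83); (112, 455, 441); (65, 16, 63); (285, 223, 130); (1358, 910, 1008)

(66,44,83): 44²+66² = 6292 < 6889 = 83² → obtuse
(112,455,441): 112²+441² = 207025 = 455² → right
(65,16,63): 16²+63² = 4225 = 65² → right
(285,223,130): 130²+223² = 66629 < 81225 = 285² → obtuse
(1358,910,1008): 910²+1008² = 1844164 = 1358² → right
3 of the 5 are right.

3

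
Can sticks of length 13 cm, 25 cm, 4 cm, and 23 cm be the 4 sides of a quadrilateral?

Yes

A quadrilateral exists iff every side is shorter than the sum of the others — equivalently, the longest side is less than the sum of the rest.
Longest side 25 < 40 (sum of the remaining 3), so yes.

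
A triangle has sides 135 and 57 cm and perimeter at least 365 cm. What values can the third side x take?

173 ≤ x < 192

Triangle inequality alone gives 78 < x < 192.
The perimeter condition gives x ≥ 365 − 135 − 57 = 173.
Intersecting the two: 173 ≤ x < 192.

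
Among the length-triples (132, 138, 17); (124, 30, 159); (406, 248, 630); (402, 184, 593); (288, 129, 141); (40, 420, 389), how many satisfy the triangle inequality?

(17,132,138): 17+132 > 138 → valid
(30,124,159): 30+124 ≤ 159 → not valid
(248,406,630): 248+406 > 630 → valid
(184,402,593): 184+402 ≤ 593 → not valid
(129,141,288): 129+141 ≤ 288 → not valid
(40,389,420): 40+389 > 420 → valid
3 of the 6 triples form a triangle.

3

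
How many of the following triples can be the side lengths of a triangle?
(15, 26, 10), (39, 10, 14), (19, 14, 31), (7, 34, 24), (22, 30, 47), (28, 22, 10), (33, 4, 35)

4

(10,15,26): 10+15 ≤ 26 → not valid
(10,14,39): 10+14 ≤ 39 → not valid
(14,19,31): 14+19 > 31 → valid
(7,24,34): 7+24 ≤ 34 → not valid
(22,30,47): 22+30 > 47 → valid
(10,22,28): 10+22 > 28 → valid
(4,33,35): 4+33 > 35 → valid
4 of the 7 triples form a triangle.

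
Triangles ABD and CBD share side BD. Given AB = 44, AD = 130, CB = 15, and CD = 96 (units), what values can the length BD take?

From triangle ABD: |44 − 130| < BD < 44 + 130, i.e. 86 < BD < 174.
From triangle CBD: 81 < BD < 111.
Both must hold, so BD lies in the intersection.

86 < BD < 111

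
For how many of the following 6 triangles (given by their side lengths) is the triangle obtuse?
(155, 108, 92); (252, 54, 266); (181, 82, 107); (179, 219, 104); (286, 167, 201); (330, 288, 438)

(155,108,92): 92²+108² = 20128 < 24025 = 155² → obtuse
(252,54,266): 54²+252² = 66420 < 70756 = 266² → obtuse
(181,82,107): 82²+107² = 18173 < 32761 = 181² → obtuse
(179,219,104): 104²+179² = 42857 < 47961 = 219² → obtuse
(286,167,201): 167²+201² = 68290 < 81796 = 286² → obtuse
(330,288,438): 288²+330² = 191844 = 438² → right
5 of the 6 are obtuse.

5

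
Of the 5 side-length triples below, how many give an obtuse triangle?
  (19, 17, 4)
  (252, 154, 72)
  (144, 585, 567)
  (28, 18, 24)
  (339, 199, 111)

(19,17,4): 4²+17² = 305 < 361 = 19² → obtuse
(252,154,72): 72+154 ≤ 252, not a triangle
(144,585,567): 144²+567² = 342225 = 585² → right
(28,18,24): 18²+24² = 900 > 784 = 28² → acute
(339,199,111): 111+199 ≤ 339, not a triangle
1 of the 5 is obtuse.

1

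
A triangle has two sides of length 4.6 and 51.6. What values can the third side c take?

By the triangle inequality, c must be less than 4.6 + 51.6 = 56.2 and greater than |4.6 − 51.6| = 47.0.

47.0 < c < 56.2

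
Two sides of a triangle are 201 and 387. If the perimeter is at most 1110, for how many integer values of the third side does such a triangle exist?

Triangle inequality: 186 < x < 588. Perimeter ≤ 1110 gives x ≤ 1110 − 201 − 387 = 522.
So 186 < x ≤ 522; integers 187 through 522: 336 values.

336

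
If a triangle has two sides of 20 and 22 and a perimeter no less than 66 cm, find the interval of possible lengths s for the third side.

24 ≤ s < 42

Triangle inequality alone gives 2 < s < 42.
The perimeter condition gives s ≥ 66 − 20 − 22 = 24.
Intersecting the two: 24 ≤ s < 42.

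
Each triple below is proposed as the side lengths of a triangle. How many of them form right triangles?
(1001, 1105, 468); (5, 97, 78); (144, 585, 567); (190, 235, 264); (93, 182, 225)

2

(1001,1105,468): 468²+1001² = 1221025 = 1105² → right
(5,97,78): 5+78 ≤ 97, not a triangle
(144,585,567): 144²+567² = 342225 = 585² → right
(190,235,264): 190²+235² = 91325 > 69696 = 264² → acute
(93,182,225): 93²+182² = 41773 < 50625 = 225² → obtuse
2 of the 5 are right.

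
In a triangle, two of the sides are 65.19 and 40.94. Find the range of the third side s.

24.25 < s < 106.13

By the triangle inequality, s must be less than 65.19 + 40.94 = 106.13 and greater than |65.19 − 40.94| = 24.25.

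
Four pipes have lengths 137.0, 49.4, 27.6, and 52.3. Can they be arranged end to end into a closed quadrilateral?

No

For a quadrilateral, each side must be shorter than the sum of the others.
Here the longest side is 137.0, but the remaining 3 sides sum to only 129.3.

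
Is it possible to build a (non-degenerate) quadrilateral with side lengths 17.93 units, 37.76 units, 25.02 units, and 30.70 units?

Yes

A quadrilateral exists iff every side is shorter than the sum of the others — equivalently, the longest side is less than the sum of the rest.
Longest side 37.76 < 73.65 (sum of the remaining 3), so yes.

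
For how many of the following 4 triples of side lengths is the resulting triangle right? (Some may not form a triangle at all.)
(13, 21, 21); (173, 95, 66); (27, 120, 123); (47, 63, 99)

1

(13,21,21): 13²+21² = 610 > 441 = 21² → acute
(173,95,66): 66+95 ≤ 173, not a triangle
(27,120,123): 27²+120² = 15129 = 123² → right
(47,63,99): 47²+63² = 6178 < 9801 = 99² → obtuse
1 of the 4 is right.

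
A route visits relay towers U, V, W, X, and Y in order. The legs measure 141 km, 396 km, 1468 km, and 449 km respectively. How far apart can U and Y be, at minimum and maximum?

The maximum is all hops collinear in one direction: 141 + 396 + 1468 + 449 = 2454.
The longest hop is 1468; the others sum to 986. Folding the others back against it leaves at least 1468 − 986 = 482.

482 ≤ UY ≤ 2454 km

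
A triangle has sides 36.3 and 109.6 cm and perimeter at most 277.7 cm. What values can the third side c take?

73.3 < c ≤ 131.8

Triangle inequality alone gives 73.3 < c < 145.9.
The perimeter condition gives c ≤ 277.7 − 36.3 − 109.6 = 131.8.
Intersecting the two: 73.3 < c ≤ 131.8.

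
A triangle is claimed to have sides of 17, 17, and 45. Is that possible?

The longest side is 45, but the other two sum to only 34.
34 < 45, so the triangle inequality fails.

No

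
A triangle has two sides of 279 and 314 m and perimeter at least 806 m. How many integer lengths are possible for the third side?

380

Triangle inequality: 35 < x < 593. Perimeter ≥ 806 gives x ≥ 806 − 279 − 314 = 213.
So 213 ≤ x < 593; integers 213 through 592: 380 values.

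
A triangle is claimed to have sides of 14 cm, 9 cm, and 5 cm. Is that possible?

No

The two shorter sides sum to 14, exactly equal to the longest side 14.
That gives only a degenerate (flat) triangle — the inequality must be strict.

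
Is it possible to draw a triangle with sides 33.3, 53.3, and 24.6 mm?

Yes

The longest side is 53.3, and the other two sum to 57.9.
Since 57.9 > 53.3, the triangle inequality holds.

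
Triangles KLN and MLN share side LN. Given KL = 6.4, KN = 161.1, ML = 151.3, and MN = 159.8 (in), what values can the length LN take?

From triangle KLN: |6.4 − 161.1| < LN < 6.4 + 161.1, i.e. 154.7 < LN < 167.5.
From triangle MLN: 8.5 < LN < 311.1.
Both must hold, so LN lies in the intersection.

154.7 < LN < 167.5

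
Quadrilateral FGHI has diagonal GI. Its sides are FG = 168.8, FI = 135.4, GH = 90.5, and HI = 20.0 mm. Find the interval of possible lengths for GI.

From triangle FGI: |168.8 − 135.4| < GI < 168.8 + 135.4, i.e. 33.4 < GI < 304.2.
From triangle HGI: 70.5 < GI < 110.5.
Both must hold, so GI lies in the intersection.

70.5 < GI < 110.5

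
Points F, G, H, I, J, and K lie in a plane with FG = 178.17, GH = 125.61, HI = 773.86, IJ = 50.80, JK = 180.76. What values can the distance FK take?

The maximum is all hops collinear in one direction: 178.17 + 125.61 + 773.86 + 50.80 + 180.76 = 1309.20.
The longest hop is 773.86; the others sum to 535.34. Folding the others back against it leaves at least 773.86 − 535.34 = 238.52.

238.52 ≤ FK ≤ 1309.20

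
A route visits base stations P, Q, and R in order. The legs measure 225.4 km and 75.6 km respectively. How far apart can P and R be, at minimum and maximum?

By the triangle inequality, |225.4 − 75.6| ≤ PR ≤ 225.4 + 75.6.

149.8 ≤ PR ≤ 301.0 km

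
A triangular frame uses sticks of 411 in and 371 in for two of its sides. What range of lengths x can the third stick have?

By the triangle inequality, x must be less than 411 + 371 = 782 and greater than |411 − 371| = 40.

40 < x < 782 (in)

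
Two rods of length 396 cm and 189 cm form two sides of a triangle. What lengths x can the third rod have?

207 < x < 585 (cm)

By the triangle inequality, x must be less than 396 + 189 = 585 and greater than |396 − 189| = 207.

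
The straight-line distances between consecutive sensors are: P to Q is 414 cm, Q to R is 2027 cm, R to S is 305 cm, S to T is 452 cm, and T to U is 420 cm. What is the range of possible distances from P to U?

436 ≤ PU ≤ 3618 cm

The maximum is all hops collinear in one direction: 414 + 2027 + 305 + 452 + 420 = 3618.
The longest hop is 2027; the others sum to 1591. Folding the others back against it leaves at least 2027 − 1591 = 436.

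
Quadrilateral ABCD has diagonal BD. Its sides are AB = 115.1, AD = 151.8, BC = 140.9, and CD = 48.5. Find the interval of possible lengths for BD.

From triangle ABD: |115.1 − 151.8| < BD < 115.1 + 151.8, i.e. 36.7 < BD < 266.9.
From triangle CBD: 92.4 < BD < 189.4.
Both must hold, so BD lies in the intersection.

92.4 < BD < 189.4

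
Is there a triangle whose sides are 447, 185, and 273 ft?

The longest side is 447, and the other two sum to 458.
Since 458 > 447, the triangle inequality holds.

Yes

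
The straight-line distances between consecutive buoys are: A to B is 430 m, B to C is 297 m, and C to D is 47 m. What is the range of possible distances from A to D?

The maximum is all hops collinear in one direction: 430 + 297 + 47 = 774.
The longest hop is 430; the others sum to 344. Folding the others back against it leaves at least 430 − 344 = 86.

86 ≤ AD ≤ 774 m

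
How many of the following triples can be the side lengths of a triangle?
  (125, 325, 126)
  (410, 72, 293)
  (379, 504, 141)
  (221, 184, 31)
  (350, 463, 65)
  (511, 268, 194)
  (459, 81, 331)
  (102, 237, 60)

1

(125,126,325): 125+126 ≤ 325 → not valid
(72,293,410): 72+293 ≤ 410 → not valid
(141,379,504): 141+379 > 504 → valid
(31,184,221): 31+184 ≤ 221 → not valid
(65,350,463): 65+350 ≤ 463 → not valid
(194,268,511): 194+268 ≤ 511 → not valid
(81,331,459): 81+331 ≤ 459 → not valid
(60,102,237): 60+102 ≤ 237 → not valid
1 of the 8 triples forms a triangle.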